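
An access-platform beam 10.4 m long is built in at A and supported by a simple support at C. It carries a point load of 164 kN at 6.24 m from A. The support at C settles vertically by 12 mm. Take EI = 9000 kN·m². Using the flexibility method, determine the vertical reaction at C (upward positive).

R_C = 70.56 kN

Choose R_C as the redundant. The primary structure is the cantilever fixed at A.
Deflection at C on the released cantilever, summing each load's contribution:
  point load 164 at a = 6.24: Pa²(3L − a)/(6EI) = 26565/EI
Flexibility coefficient — unit upward force at C: δ_{CC} = L³/(3EI) = 375/EI.
With EI = 9000 kN·m²: δ_0 = 2.9516 m and δ_{CC} = 0.041662 m/kN.
Compatibility — the beam at C must follow the support down by 0.012 m: δ_0 − R_C·δ_{CC} = 0.012, so R_C = (2.9516 − 0.012)/0.041662 = 70.56 kN.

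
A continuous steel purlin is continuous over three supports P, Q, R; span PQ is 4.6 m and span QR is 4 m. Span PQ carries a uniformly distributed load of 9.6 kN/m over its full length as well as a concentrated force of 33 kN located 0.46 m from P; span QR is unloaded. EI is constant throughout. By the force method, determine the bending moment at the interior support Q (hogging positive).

M_Q = 17.6 kN·m

Insert a hinge at Q; M_Q is the redundant, and each span becomes simply supported.
Rotations at Q on the released spans (each span's end-slope, ×1/EI):
  span PQ: UDL 9.6: wL³/(24EI) = 38.93/EI
  span PQ: point load 33 at a = 0.46: Pab(L + a)/(6LEI) = 11.52/EI
  relative rotation θ_0 = (50.46 + 0)/EI = 50.46/EI
A unit hogging moment at Q produces rotation L₁/(3EI) + L₂/(3EI) = 2.867/EI.
Compatibility: M_Q·(L₁+L₂)/(3EI) = θ_0, giving M_Q = 17.6 kN·m (hogging).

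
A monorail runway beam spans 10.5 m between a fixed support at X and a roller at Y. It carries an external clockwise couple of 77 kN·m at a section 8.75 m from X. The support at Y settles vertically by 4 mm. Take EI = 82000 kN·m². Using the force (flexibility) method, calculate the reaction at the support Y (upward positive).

Remove the prop at Y; the released (primary) structure is a cantilever built in at X.
Downward deflection at the released point Y due to the loads:
  clockwise couple 77 at a = 8.75: M₀a(2L − a)/(2EI) = 4127/EI
Flexibility coefficient — unit upward force at Y: δ_{YY} = L³/(3EI) = 385.9/EI.
With EI = 82000 kN·m²: δ_0 = 0.050326 m and δ_{YY} = 0.004706 m/kN.
Compatibility — the beam at Y must follow the support down by 0.004 m: δ_0 − R_Y·δ_{YY} = 0.004, so R_Y = (0.050326 − 0.004)/0.004706 = 9.844 kN.

R_Y = 9.844 kN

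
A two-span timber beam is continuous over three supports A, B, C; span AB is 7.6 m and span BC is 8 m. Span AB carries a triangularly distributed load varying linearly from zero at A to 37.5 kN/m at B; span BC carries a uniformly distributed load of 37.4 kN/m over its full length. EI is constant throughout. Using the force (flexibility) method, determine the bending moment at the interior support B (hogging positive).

M_B = 223.8 kN·m

Insert a hinge at B; M_B is the redundant, and each span becomes simply supported.
Rotations at B on the released spans (each span's end-slope, ×1/EI):
  span AB: triangular load, peak 37.5: w₀L³/(45EI) = 365.8/EI
  span BC: UDL 37.4: wL³/(24EI) = 797.9/EI
  relative rotation θ_0 = (365.8 + 797.9)/EI = 1164/EI
A unit hogging moment at B produces rotation L₁/(3EI) + L₂/(3EI) = 5.2/EI.
Slope continuity at B: θ_0 = M_B·5.2/EI, so M_B = 1164/5.2 = 223.8 kN·m (hogging).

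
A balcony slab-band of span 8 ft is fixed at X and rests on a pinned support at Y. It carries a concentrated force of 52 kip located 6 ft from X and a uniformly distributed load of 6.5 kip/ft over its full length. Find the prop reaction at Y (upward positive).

Take the reaction at Y as the redundant and release it; the primary structure is a cantilever fixed at X.
Downward deflection at the released point Y due to the loads:
  point load 52 at a = 6: Pa²(3L − a)/(6EI) = 5616/EI
  UDL 6.5: wL⁴/(8EI) = 3328/EI
  δ_0 = 8944/EI
Tip deflection under a unit load at Y: L³/(3EI) = 170.7/EI.
The prop prevents deflection at Y: R_Y = δ_0/δ_{YY} = 8944/170.7 = 52.41 kip.

R_Y = 52.41 kip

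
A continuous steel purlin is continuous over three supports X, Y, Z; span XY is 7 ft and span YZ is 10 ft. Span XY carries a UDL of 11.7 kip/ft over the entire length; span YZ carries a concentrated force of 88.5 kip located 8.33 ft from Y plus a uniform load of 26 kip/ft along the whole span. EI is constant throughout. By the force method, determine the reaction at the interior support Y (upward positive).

Release continuity at Y by inserting a hinge; the redundant is the internal moment M_Y. The primary structure is two simply-supported spans XY and YZ.
End slopes at the hinge Y, treating each span as simply supported:
  span XY: UDL 11.7: wL³/(24EI) = 167.2/EI
  span YZ: point load 88.5 at a = 8.33: Pab(L + b)/(6LEI) = 239.5/EI
  span YZ: UDL 26: wL³/(24EI) = 1083/EI
  relative rotation θ_0 = (167.2 + 1323)/EI = 1490/EI
A unit hogging moment at Y produces rotation L₁/(3EI) + L₂/(3EI) = 5.667/EI.
Slope continuity at Y: θ_0 = M_Y·5.667/EI, so M_Y = 1490/5.667 = 262.9 kip·ft (hogging).
Span XY, ΣM about X with M_Y applied at Y: R_Y^{XY}·7 = 286.6 + 262.9, so R_Y^{XY} = 78.51 kip and R_X = 81.9 − 78.51 = 3.387 kip.
Span YZ, ΣM about Z: R_Y^{YZ}·10 = 1448 + 262.9, so R_Y^{YZ} = 171.1 kip and R_Z = 348.5 − 171.1 = 177.4 kip.
R_Y = 78.51 + 171.1 = 249.6 kip.

R_Y = 249.6 kip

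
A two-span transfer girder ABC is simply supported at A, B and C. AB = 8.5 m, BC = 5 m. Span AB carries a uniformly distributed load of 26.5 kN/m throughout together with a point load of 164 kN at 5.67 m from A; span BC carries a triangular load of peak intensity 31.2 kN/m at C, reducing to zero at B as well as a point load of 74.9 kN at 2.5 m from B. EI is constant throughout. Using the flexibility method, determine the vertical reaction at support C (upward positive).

R_C = 18.24 kN

Release continuity at B by inserting a hinge; the redundant is the internal moment M_B. The primary structure is two simply-supported spans AB and BC.
End slopes at the hinge B, treating each span as simply supported:
  span AB: UDL 26.5: wL³/(24EI) = 678.1/EI
  span AB: point load 164 at a = 5.67: Pab(L + a)/(6LEI) = 731.2/EI
  span BC: triangular load, peak 31.2: 7w₀L³/(360EI) = 75.83/EI
  span BC: point load 74.9 at a = 2.5: Pab(L + b)/(6LEI) = 117/EI
  relative rotation θ_0 = (1409 + 192.9)/EI = 1602/EI
A unit hogging moment at B produces rotation L₁/(3EI) + L₂/(3EI) = 4.5/EI.
Compatibility: M_B·(L₁+L₂)/(3EI) = θ_0, giving M_B = 356 kN·m (hogging).
Span BC, ΣM about C: R_B^{BC}·5 = 317.2 + 356, so R_B^{BC} = 134.7 kN and R_C = 152.9 − 134.7 = 18.24 kN.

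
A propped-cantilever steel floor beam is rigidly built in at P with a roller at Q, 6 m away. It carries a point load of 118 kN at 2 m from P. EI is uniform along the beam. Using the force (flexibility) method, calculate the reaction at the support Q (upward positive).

R_Q = 17.48 kN

Choose R_Q as the redundant. The primary structure is the cantilever fixed at P.
Deflection at Q on the released cantilever, summing each load's contribution:
  point load 118 at a = 2: Pa²(3L − a)/(6EI) = 1259/EI
Flexibility coefficient — unit upward force at Q: δ_{QQ} = L³/(3EI) = 72/EI.
Compatibility at Q: δ_0 − R_Q·δ_{QQ} = 0, so R_Q = 1259/72 = 17.48 kN.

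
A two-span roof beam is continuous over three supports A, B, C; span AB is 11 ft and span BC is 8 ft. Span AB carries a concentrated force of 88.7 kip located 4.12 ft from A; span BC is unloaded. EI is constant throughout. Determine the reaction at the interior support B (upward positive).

Release continuity at B by inserting a hinge; the redundant is the internal moment M_B. The primary structure is two simply-supported spans AB and BC.
Discontinuity in slope at B on the released structure — sum the simple-span end rotations:
  span AB: point load 88.7 at a = 4.12: Pab(L + a)/(6LEI) = 576/EI
  relative rotation θ_0 = (576 + 0)/EI = 576/EI
A unit hogging moment at B produces rotation L₁/(3EI) + L₂/(3EI) = 6.333/EI.
Compatibility: M_B·(L₁+L₂)/(3EI) = θ_0, giving M_B = 90.95 kip·ft (hogging).
Span AB, ΣM about A with M_B applied at B: R_B^{AB}·11 = 365.4 + 90.95, so R_B^{AB} = 41.49 kip and R_A = 88.7 − 41.49 = 47.21 kip.
Span BC, ΣM about C: R_B^{BC}·8 = 0 + 90.95, so R_B^{BC} = 11.37 kip and R_C = 0 − 11.37 = -11.37 kip.
R_B = 41.49 + 11.37 = 52.86 kip.

R_B = 52.86 kip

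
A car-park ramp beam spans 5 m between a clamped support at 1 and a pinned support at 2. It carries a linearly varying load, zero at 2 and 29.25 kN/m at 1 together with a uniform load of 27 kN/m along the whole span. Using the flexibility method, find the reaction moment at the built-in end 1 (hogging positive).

M_1 = 133.1 kN·m

Remove the prop at 2; the released (primary) structure is a cantilever built in at 1.
Free-end deflection of the primary structure under the applied loading (downward +):
  triangular load, peak 29.25 at the fixed end: w₀L⁴/(30EI) = 609.4/EI
  UDL 27: wL⁴/(8EI) = 2109/EI
  δ_0 = 2719/EI
Tip deflection under a unit load at 2: L³/(3EI) = 41.67/EI.
Compatibility at 2: δ_0 − R_2·δ_{22} = 0, so R_2 = 2719/41.67 = 65.25 kN.
Moment equilibrium about 1: M_1 = Σ(load moments about 1) − R_2·L = 459.4 − 65.25×5 = 133.1 kN·m.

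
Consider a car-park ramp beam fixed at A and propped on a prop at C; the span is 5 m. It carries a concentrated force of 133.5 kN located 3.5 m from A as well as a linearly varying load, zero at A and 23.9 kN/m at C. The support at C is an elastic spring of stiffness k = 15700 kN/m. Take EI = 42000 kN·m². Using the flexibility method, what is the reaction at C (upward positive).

R_C = 101.6 kN

Release the roller at C. Primary structure: cantilever fixed at A.
Primary-structure tip deflection at C by superposition:
  point load 133.5 at a = 3.5: Pa²(3L − a)/(6EI) = 3134/EI
  triangular load, peak 23.9 at the free end: 11w₀L⁴/(120EI) = 1369/EI
  δ_0 = 4504/EI
Tip deflection under a unit load at C: L³/(3EI) = 41.67/EI.
With EI = 42000 kN·m²: δ_0 = 0.10723 m and δ_{CC} = 0.000992 m/kN.
Compatibility — the spring shortens by R_C/k under the reaction it provides: δ_0 − R_C·δ_{CC} = R_C/k. With 1/k = 0.000064 m/kN, R_C = δ_0 / (δ_{CC} + 1/k) = 0.10723 / (0.000992 + 0.000064) = 101.6 kN.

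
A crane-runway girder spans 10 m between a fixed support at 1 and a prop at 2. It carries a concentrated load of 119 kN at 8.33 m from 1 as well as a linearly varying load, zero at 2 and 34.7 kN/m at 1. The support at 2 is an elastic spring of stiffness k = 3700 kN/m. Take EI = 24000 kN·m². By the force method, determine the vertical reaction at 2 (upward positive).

R_2 = 121.8 kN

Release the roller at 2. Primary structure: cantilever fixed at 1.
Deflection at 2 on the released cantilever, summing each load's contribution:
  point load 119 at a = 8.33: Pa²(3L − a)/(6EI) = 29823/EI
  triangular load, peak 34.7 at the fixed end: w₀L⁴/(30EI) = 11567/EI
  δ_0 = 41389/EI
Tip deflection under a unit load at 2: L³/(3EI) = 333.3/EI.
With EI = 24000 kN·m²: δ_0 = 1.7246 m and δ_{22} = 0.013889 m/kN.
Compatibility — the spring shortens by R_2/k under the reaction it provides: δ_0 − R_2·δ_{22} = R_2/k. With 1/k = 0.00027 m/kN, R_2 = δ_0 / (δ_{22} + 1/k) = 1.7246 / (0.013889 + 0.00027) = 121.8 kN.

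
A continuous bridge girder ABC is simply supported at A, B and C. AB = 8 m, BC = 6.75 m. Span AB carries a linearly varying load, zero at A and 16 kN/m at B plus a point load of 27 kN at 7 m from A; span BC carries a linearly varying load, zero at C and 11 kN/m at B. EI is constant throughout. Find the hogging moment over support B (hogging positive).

Take M_B as the redundant. Released structure: two simple spans AB and BC with a hinge at B.
Rotations at B on the released spans (each span's end-slope, ×1/EI):
  span AB: triangular load, peak 16: w₀L³/(45EI) = 182/EI
  span AB: point load 27 at a = 7: Pab(L + a)/(6LEI) = 59.06/EI
  span BC: triangular load, peak 11: w₀L³/(45EI) = 75.18/EI
  relative rotation θ_0 = (241.1 + 75.18)/EI = 316.3/EI
A unit hogging moment at B produces rotation L₁/(3EI) + L₂/(3EI) = 4.917/EI.
Compatibility: M_B·(L₁+L₂)/(3EI) = θ_0, giving M_B = 64.33 kN·m (hogging).

M_B = 64.33 kN·m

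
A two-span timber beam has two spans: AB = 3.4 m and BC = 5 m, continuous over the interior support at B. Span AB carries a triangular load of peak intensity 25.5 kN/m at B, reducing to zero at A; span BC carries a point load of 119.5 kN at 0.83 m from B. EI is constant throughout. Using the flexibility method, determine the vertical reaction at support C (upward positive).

R_C = 9.216 kN

Release continuity at B by inserting a hinge; the redundant is the internal moment M_B. The primary structure is two simply-supported spans AB and BC.
Discontinuity in slope at B on the released structure — sum the simple-span end rotations:
  span AB: triangular load, peak 25.5: w₀L³/(45EI) = 22.27/EI
  span BC: point load 119.5 at a = 0.83: Pab(L + b)/(6LEI) = 126.4/EI
  relative rotation θ_0 = (22.27 + 126.4)/EI = 148.7/EI
A unit hogging moment at B produces rotation L₁/(3EI) + L₂/(3EI) = 2.8/EI.
Compatibility: M_B·(L₁+L₂)/(3EI) = θ_0, giving M_B = 53.11 kN·m (hogging).
Span BC, ΣM about C: R_B^{BC}·5 = 498.3 + 53.11, so R_B^{BC} = 110.3 kN and R_C = 119.5 − 110.3 = 9.216 kN.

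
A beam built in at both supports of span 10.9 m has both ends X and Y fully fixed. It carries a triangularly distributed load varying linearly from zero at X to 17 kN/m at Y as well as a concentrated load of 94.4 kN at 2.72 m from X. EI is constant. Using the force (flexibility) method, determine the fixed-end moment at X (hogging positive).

M_X = 211.9 kN·m

Release both end moments; the primary structure is a simply-supported span XY with redundants M_X and M_Y.
Simple-span end rotations at X and Y under the given loads:
  at X: triangular load, peak 17: 7w₀L³/(360EI) = 428.1/EI
  at Y: triangular load, peak 17: w₀L³/(45EI) = 489.2/EI
  at X: point load 94.4 at a = 2.72: Pab(L + b)/(6LEI) = 612.8/EI
  at Y: point load 94.4 at a = 2.72: Pab(L + a)/(6LEI) = 437.4/EI
  θ_X0 = 1041/EI,  θ_Y0 = 926.6/EI
Flexibility coefficients: a unit moment at one end gives L/(3EI) there and L/(6EI) at the far end, so f₁₁ = f₂₂ = 3.633/EI and f₁₂ = f₂₁ = 1.817/EI.
Compatibility — zero rotation at each built-in end:
  3.633 M_X + 1.817 M_Y = 1041
  1.817 M_X + 3.633 M_Y = 926.6
Solving the pair gives M_X = 211.9 kN·m and M_Y = 149.1 kN·m (hogging).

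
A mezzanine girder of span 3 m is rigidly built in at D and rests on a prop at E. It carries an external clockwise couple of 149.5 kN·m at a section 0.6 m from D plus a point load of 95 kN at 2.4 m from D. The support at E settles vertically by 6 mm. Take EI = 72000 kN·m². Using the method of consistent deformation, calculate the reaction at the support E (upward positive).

Take the reaction at E as the redundant and release it; the primary structure is a cantilever fixed at D.
Deflection at E on the released cantilever, summing each load's contribution:
  clockwise couple 149.5 at a = 0.6: M₀a(2L − a)/(2EI) = 242.2/EI
  point load 95 at a = 2.4: Pa²(3L − a)/(6EI) = 601.9/EI
  δ_0 = 844.1/EI
Tip deflection under a unit load at E: L³/(3EI) = 9/EI.
With EI = 72000 kN·m²: δ_0 = 0.011724 m and δ_{EE} = 0.000125 m/kN.
Compatibility — the beam at E must follow the support down by 0.006 m: δ_0 − R_E·δ_{EE} = 0.006, so R_E = (0.011724 − 0.006)/0.000125 = 45.79 kN.

R_E = 45.79 kN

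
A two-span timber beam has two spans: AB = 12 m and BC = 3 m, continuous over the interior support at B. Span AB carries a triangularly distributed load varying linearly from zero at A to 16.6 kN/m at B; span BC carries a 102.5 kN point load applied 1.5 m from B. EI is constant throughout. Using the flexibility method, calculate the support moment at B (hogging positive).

M_B = 139 kN·m

Insert a hinge at B; M_B is the redundant, and each span becomes simply supported.
Discontinuity in slope at B on the released structure — sum the simple-span end rotations:
  span AB: triangular load, peak 16.6: w₀L³/(45EI) = 637.4/EI
  span BC: point load 102.5 at a = 1.5: Pab(L + b)/(6LEI) = 57.66/EI
  relative rotation θ_0 = (637.4 + 57.66)/EI = 695.1/EI
A unit hogging moment at B produces rotation L₁/(3EI) + L₂/(3EI) = 5/EI.
Slope continuity at B: θ_0 = M_B·5/EI, so M_B = 695.1/5 = 139 kN·m (hogging).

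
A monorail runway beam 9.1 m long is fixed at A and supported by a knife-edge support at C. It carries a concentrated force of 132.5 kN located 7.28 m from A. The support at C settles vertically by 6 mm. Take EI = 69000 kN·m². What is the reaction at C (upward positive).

Remove the prop at C; the released (primary) structure is a cantilever built in at A.
Free-end deflection of the primary structure under the applied loading (downward +):
  point load 132.5 at a = 7.28: Pa²(3L − a)/(6EI) = 23431/EI
Flexibility coefficient — unit upward force at C: δ_{CC} = L³/(3EI) = 251.2/EI.
With EI = 69000 kN·m²: δ_0 = 0.33958 m and δ_{CC} = 0.00364 m/kN.
Compatibility — the beam at C must follow the support down by 0.006 m: δ_0 − R_C·δ_{CC} = 0.006, so R_C = (0.33958 − 0.006)/0.00364 = 91.63 kN.

R_C = 91.63 kN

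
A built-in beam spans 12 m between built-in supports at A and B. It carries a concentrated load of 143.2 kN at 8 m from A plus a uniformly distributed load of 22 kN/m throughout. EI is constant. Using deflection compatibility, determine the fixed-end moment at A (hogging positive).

Take the two fixed-end moments M_A, M_B as redundants; the released structure is the simple span AB.
Simple-span end rotations at A and B under the given loads:
  at A: point load 143.2 at a = 8: Pab(L + b)/(6LEI) = 1018/EI
  at B: point load 143.2 at a = 8: Pab(L + a)/(6LEI) = 1273/EI
  at A: UDL 22: wL³/(24EI) = 1584/EI
  at B: UDL 22: wL³/(24EI) = 1584/EI
  θ_A0 = 2602/EI,  θ_B0 = 2857/EI
Flexibility coefficients: a unit moment at one end gives L/(3EI) there and L/(6EI) at the far end, so f₁₁ = f₂₂ = 4/EI and f₁₂ = f₂₁ = 2/EI.
Compatibility — zero rotation at each built-in end:
  4 M_A + 2 M_B = 2602
  2 M_A + 4 M_B = 2857
Solving the pair gives M_A = 391.3 kN·m and M_B = 518.6 kN·m (hogging).

M_A = 391.3 kN·m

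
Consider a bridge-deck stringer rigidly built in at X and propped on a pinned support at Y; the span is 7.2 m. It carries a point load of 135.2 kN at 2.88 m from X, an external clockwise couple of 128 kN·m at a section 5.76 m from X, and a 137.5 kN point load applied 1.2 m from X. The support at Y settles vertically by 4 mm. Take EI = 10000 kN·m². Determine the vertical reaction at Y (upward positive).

Remove the prop at Y; the released (primary) structure is a cantilever built in at X.
Deflection at Y on the released cantilever, summing each load's contribution:
  point load 135.2 at a = 2.88: Pa²(3L − a)/(6EI) = 3499/EI
  clockwise couple 128 at a = 5.76: M₀a(2L − a)/(2EI) = 3185/EI
  point load 137.5 at a = 1.2: Pa²(3L − a)/(6EI) = 673.2/EI
  δ_0 = 7357/EI
Tip deflection under a unit load at Y: L³/(3EI) = 124.4/EI.
With EI = 10000 kN·m²: δ_0 = 0.7357 m and δ_{YY} = 0.012442 m/kN.
Compatibility — the beam at Y must follow the support down by 0.004 m: δ_0 − R_Y·δ_{YY} = 0.004, so R_Y = (0.7357 − 0.004)/0.012442 = 58.81 kN.

R_Y = 58.81 kN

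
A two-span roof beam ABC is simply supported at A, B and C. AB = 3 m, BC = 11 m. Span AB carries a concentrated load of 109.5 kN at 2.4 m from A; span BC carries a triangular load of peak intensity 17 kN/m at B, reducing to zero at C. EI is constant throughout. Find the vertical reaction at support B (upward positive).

R_B = 199.9 kN

Insert a hinge at B; M_B is the redundant, and each span becomes simply supported.
Discontinuity in slope at B on the released structure — sum the simple-span end rotations:
  span AB: point load 109.5 at a = 2.4: Pab(L + a)/(6LEI) = 47.3/EI
  span BC: triangular load, peak 17: w₀L³/(45EI) = 502.8/EI
  relative rotation θ_0 = (47.3 + 502.8)/EI = 550.1/EI
A unit hogging moment at B produces rotation L₁/(3EI) + L₂/(3EI) = 4.667/EI.
Slope continuity at B: θ_0 = M_B·4.667/EI, so M_B = 550.1/4.667 = 117.9 kN·m (hogging).
Span AB, ΣM about A with M_B applied at B: R_B^{AB}·3 = 262.8 + 117.9, so R_B^{AB} = 126.9 kN and R_A = 109.5 − 126.9 = -17.39 kN.
Span BC, ΣM about C: R_B^{BC}·11 = 685.7 + 117.9, so R_B^{BC} = 73.05 kN and R_C = 93.5 − 73.05 = 20.45 kN.
R_B = 126.9 + 73.05 = 199.9 kN.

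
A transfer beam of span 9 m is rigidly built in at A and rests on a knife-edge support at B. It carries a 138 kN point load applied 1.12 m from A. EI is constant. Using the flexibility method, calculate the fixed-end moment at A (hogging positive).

Release the roller at B. Primary structure: cantilever fixed at A.
Deflection at B on the released cantilever, summing each load's contribution:
  point load 138 at a = 1.12: Pa²(3L − a)/(6EI) = 746.7/EI
Tip deflection under a unit load at B: L³/(3EI) = 243/EI.
Compatibility at B: δ_0 − R_B·δ_{BB} = 0, so R_B = 746.7/243 = 3.073 kN.
Moment equilibrium about A: M_A = Σ(load moments about A) − R_B·L = 154.6 − 3.073×9 = 126.9 kN·m.

M_A = 126.9 kN·m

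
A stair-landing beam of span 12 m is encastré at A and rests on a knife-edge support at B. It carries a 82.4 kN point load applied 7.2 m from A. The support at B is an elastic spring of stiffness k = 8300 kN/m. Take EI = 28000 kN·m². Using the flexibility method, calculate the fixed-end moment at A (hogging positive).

M_A = 168.6 kN·m

Release the roller at B. Primary structure: cantilever fixed at A.
Deflection at B on the released cantilever, summing each load's contribution:
  point load 82.4 at a = 7.2: Pa²(3L − a)/(6EI) = 20504/EI
Flexibility coefficient — unit upward force at B: δ_{BB} = L³/(3EI) = 576/EI.
With EI = 28000 kN·m²: δ_0 = 0.73228 m and δ_{BB} = 0.020571 m/kN.
Compatibility — the spring shortens by R_B/k under the reaction it provides: δ_0 − R_B·δ_{BB} = R_B/k. With 1/k = 0.00012 m/kN, R_B = δ_0 / (δ_{BB} + 1/k) = 0.73228 / (0.020571 + 0.00012) = 35.39 kN.
Moment equilibrium about A: M_A = Σ(load moments about A) − R_B·L = 593.3 − 35.39×12 = 168.6 kN·m.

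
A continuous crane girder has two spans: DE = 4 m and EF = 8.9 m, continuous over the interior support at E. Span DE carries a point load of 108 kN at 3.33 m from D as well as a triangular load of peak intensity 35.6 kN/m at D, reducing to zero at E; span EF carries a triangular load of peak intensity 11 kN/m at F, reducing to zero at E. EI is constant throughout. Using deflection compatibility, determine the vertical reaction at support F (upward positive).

R_F = 25.61 kN

Insert a hinge at E; M_E is the redundant, and each span becomes simply supported.
End slopes at the hinge E, treating each span as simply supported:
  span DE: point load 108 at a = 3.33: Pab(L + a)/(6LEI) = 73.59/EI
  span DE: triangular load, peak 35.6: 7w₀L³/(360EI) = 44.3/EI
  span EF: triangular load, peak 11: 7w₀L³/(360EI) = 150.8/EI
  relative rotation θ_0 = (117.9 + 150.8)/EI = 268.7/EI
A unit hogging moment at E produces rotation L₁/(3EI) + L₂/(3EI) = 4.3/EI.
Slope continuity at E: θ_0 = M_E·4.3/EI, so M_E = 268.7/4.3 = 62.48 kN·m (hogging).
Span EF, ΣM about F: R_E^{EF}·8.9 = 145.2 + 62.48, so R_E^{EF} = 23.34 kN and R_F = 48.95 − 23.34 = 25.61 kN.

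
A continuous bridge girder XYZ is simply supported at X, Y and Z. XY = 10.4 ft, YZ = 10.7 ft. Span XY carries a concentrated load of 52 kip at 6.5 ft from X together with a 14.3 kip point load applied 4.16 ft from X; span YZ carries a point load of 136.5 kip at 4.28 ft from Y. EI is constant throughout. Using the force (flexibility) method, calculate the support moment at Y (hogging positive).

M_Y = 205.3 kip·ft

Insert a hinge at Y; M_Y is the redundant, and each span becomes simply supported.
Rotations at Y on the released spans (each span's end-slope, ×1/EI):
  span XY: point load 52 at a = 6.5: Pab(L + a)/(6LEI) = 357/EI
  span XY: point load 14.3 at a = 4.16: Pab(L + a)/(6LEI) = 86.61/EI
  span YZ: point load 136.5 at a = 4.28: Pab(L + b)/(6LEI) = 1000/EI
  relative rotation θ_0 = (443.6 + 1000)/EI = 1444/EI
A unit hogging moment at Y produces rotation L₁/(3EI) + L₂/(3EI) = 7.033/EI.
Slope continuity at Y: θ_0 = M_Y·7.033/EI, so M_Y = 1444/7.033 = 205.3 kip·ft (hogging).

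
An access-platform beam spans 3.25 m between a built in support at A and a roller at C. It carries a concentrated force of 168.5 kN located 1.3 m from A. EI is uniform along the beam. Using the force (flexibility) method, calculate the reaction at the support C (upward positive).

Release the roller at C. Primary structure: cantilever fixed at A.
Primary-structure tip deflection at C by superposition:
  point load 168.5 at a = 1.3: Pa²(3L − a)/(6EI) = 401/EI
Tip deflection under a unit load at C: L³/(3EI) = 11.44/EI.
The prop prevents deflection at C: R_C = δ_0/δ_{CC} = 401/11.44 = 35.05 kN.

R_C = 35.05 kN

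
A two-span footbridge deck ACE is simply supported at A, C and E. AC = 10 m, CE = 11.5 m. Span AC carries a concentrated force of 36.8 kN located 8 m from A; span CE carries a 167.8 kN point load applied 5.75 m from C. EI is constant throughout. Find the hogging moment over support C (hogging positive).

M_C = 218.2 kN·m

Insert a hinge at C; M_C is the redundant, and each span becomes simply supported.
End slopes at the hinge C, treating each span as simply supported:
  span AC: point load 36.8 at a = 8: Pab(L + a)/(6LEI) = 176.6/EI
  span CE: point load 167.8 at a = 5.75: Pab(L + b)/(6LEI) = 1387/EI
  relative rotation θ_0 = (176.6 + 1387)/EI = 1564/EI
A unit hogging moment at C produces rotation L₁/(3EI) + L₂/(3EI) = 7.167/EI.
Slope continuity at C: θ_0 = M_C·7.167/EI, so M_C = 1564/7.167 = 218.2 kN·m (hogging).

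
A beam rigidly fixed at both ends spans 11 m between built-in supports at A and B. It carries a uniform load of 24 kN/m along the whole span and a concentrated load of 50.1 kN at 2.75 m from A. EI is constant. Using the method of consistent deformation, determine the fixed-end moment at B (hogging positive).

M_B = 267.8 kN·m

Release both end moments; the primary structure is a simply-supported span AB with redundants M_A and M_B.
On the primary (simply-supported) span, the end slopes from the loading are:
  at A: UDL 24: wL³/(24EI) = 1331/EI
  at B: UDL 24: wL³/(24EI) = 1331/EI
  at A: point load 50.1 at a = 2.75: Pab(L + b)/(6LEI) = 331.5/EI
  at B: point load 50.1 at a = 2.75: Pab(L + a)/(6LEI) = 236.8/EI
  θ_A0 = 1663/EI,  θ_B0 = 1568/EI
Flexibility coefficients: a unit moment at one end gives L/(3EI) there and L/(6EI) at the far end, so f₁₁ = f₂₂ = 3.667/EI and f₁₂ = f₂₁ = 1.833/EI.
Compatibility — zero rotation at each built-in end:
  3.667 M_A + 1.833 M_B = 1663
  1.833 M_A + 3.667 M_B = 1568
Solving the pair gives M_A = 319.5 kN·m and M_B = 267.8 kN·m (hogging).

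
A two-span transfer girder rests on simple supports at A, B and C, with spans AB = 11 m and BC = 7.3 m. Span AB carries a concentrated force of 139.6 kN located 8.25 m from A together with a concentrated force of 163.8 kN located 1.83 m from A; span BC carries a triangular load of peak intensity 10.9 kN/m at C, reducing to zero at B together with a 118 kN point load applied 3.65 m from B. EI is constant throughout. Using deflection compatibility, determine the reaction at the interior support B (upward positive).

R_B = 276.4 kN

Take M_B as the redundant. Released structure: two simple spans AB and BC with a hinge at B.
Rotations at B on the released spans (each span's end-slope, ×1/EI):
  span AB: point load 139.6 at a = 8.25: Pab(L + a)/(6LEI) = 923.8/EI
  span AB: point load 163.8 at a = 1.83: Pab(L + a)/(6LEI) = 534.3/EI
  span BC: triangular load, peak 10.9: 7w₀L³/(360EI) = 82.45/EI
  span BC: point load 118 at a = 3.65: Pab(L + b)/(6LEI) = 393/EI
  relative rotation θ_0 = (1458 + 475.5)/EI = 1934/EI
A unit hogging moment at B produces rotation L₁/(3EI) + L₂/(3EI) = 6.1/EI.
Slope continuity at B: θ_0 = M_B·6.1/EI, so M_B = 1934/6.1 = 317 kN·m (hogging).
Span AB, ΣM about A with M_B applied at B: R_B^{AB}·11 = 1451 + 317, so R_B^{AB} = 160.8 kN and R_A = 303.4 − 160.8 = 142.6 kN.
Span BC, ΣM about C: R_B^{BC}·7.3 = 527.5 + 317, so R_B^{BC} = 115.7 kN and R_C = 157.8 − 115.7 = 42.1 kN.
R_B = 160.8 + 115.7 = 276.4 kN.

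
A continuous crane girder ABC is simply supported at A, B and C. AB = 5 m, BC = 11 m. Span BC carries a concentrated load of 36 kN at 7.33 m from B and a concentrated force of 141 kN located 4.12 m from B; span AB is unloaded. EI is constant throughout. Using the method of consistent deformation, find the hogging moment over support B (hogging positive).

M_B = 243.4 kN·m

Insert a hinge at B; M_B is the redundant, and each span becomes simply supported.
End slopes at the hinge B, treating each span as simply supported:
  span BC: point load 36 at a = 7.33: Pab(L + b)/(6LEI) = 215.3/EI
  span BC: point load 141 at a = 4.12: Pab(L + b)/(6LEI) = 1083/EI
  relative rotation θ_0 = (0 + 1298)/EI = 1298/EI
A unit hogging moment at B produces rotation L₁/(3EI) + L₂/(3EI) = 5.333/EI.
Slope continuity at B: θ_0 = M_B·5.333/EI, so M_B = 1298/5.333 = 243.4 kN·m (hogging).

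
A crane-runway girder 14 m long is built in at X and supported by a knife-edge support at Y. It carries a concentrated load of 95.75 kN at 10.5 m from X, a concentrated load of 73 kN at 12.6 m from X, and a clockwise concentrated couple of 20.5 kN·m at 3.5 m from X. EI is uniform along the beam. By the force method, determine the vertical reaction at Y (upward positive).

Remove the prop at Y; the released (primary) structure is a cantilever built in at X.
Free-end deflection of the primary structure under the applied loading (downward +):
  point load 95.75 at a = 10.5: Pa²(3L − a)/(6EI) = 55421/EI
  point load 73 at a = 12.6: Pa²(3L − a)/(6EI) = 56788/EI
  clockwise couple 20.5 at a = 3.5: M₀a(2L − a)/(2EI) = 878.9/EI
  δ_0 = 113089/EI
Flexibility coefficient — unit upward force at Y: δ_{YY} = L³/(3EI) = 914.7/EI.
The prop prevents deflection at Y: R_Y = δ_0/δ_{YY} = 113089/914.7 = 123.6 kN.

R_Y = 123.6 kN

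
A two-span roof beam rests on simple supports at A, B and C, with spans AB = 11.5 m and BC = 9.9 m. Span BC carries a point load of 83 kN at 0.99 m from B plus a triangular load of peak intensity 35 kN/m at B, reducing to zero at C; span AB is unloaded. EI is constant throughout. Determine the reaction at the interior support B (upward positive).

Take M_B as the redundant. Released structure: two simple spans AB and BC with a hinge at B.
Discontinuity in slope at B on the released structure — sum the simple-span end rotations:
  span BC: point load 83 at a = 0.99: Pab(L + b)/(6LEI) = 231.8/EI
  span BC: triangular load, peak 35: w₀L³/(45EI) = 754.7/EI
  relative rotation θ_0 = (0 + 986.5)/EI = 986.5/EI
A unit hogging moment at B produces rotation L₁/(3EI) + L₂/(3EI) = 7.133/EI.
Slope continuity at B: θ_0 = M_B·7.133/EI, so M_B = 986.5/7.133 = 138.3 kN·m (hogging).
Span AB, ΣM about A with M_B applied at B: R_B^{AB}·11.5 = 0 + 138.3, so R_B^{AB} = 12.03 kN and R_A = 0 − 12.03 = -12.03 kN.
Span BC, ΣM about C: R_B^{BC}·9.9 = 1883 + 138.3, so R_B^{BC} = 204.2 kN and R_C = 256.2 − 204.2 = 52.08 kN.
R_B = 12.03 + 204.2 = 216.2 kN.

R_B = 216.2 kN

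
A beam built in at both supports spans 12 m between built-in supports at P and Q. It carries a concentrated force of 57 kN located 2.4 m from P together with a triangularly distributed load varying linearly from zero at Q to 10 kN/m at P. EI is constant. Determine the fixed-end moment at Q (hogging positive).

M_Q = 69.89 kN·m

Take the two fixed-end moments M_P, M_Q as redundants; the released structure is the simple span PQ.
End rotations of the released simple span under the applied load (×1/EI):
  at P: point load 57 at a = 2.4: Pab(L + b)/(6LEI) = 394/EI
  at Q: point load 57 at a = 2.4: Pab(L + a)/(6LEI) = 262.7/EI
  at P: triangular load, peak 10: w₀L³/(45EI) = 384/EI
  at Q: triangular load, peak 10: 7w₀L³/(360EI) = 336/EI
  θ_P0 = 778/EI,  θ_Q0 = 598.7/EI
Flexibility coefficients: a unit moment at one end gives L/(3EI) there and L/(6EI) at the far end, so f₁₁ = f₂₂ = 4/EI and f₁₂ = f₂₁ = 2/EI.
Compatibility — zero rotation at each built-in end:
  4 M_P + 2 M_Q = 778
  2 M_P + 4 M_Q = 598.7
Solving the pair gives M_P = 159.6 kN·m and M_Q = 69.89 kN·m (hogging).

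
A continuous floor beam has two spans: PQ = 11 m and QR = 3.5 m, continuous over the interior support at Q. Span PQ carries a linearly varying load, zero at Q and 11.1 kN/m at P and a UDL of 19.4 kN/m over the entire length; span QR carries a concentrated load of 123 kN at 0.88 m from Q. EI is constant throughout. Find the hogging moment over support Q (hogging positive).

Take M_Q as the redundant. Released structure: two simple spans PQ and QR with a hinge at Q.
End slopes at the hinge Q, treating each span as simply supported:
  span PQ: triangular load, peak 11.1: 7w₀L³/(360EI) = 287.3/EI
  span PQ: UDL 19.4: wL³/(24EI) = 1076/EI
  span QR: point load 123 at a = 0.88: Pab(L + b)/(6LEI) = 82.65/EI
  relative rotation θ_0 = (1363 + 82.65)/EI = 1446/EI
A unit hogging moment at Q produces rotation L₁/(3EI) + L₂/(3EI) = 4.833/EI.
Slope continuity at Q: θ_0 = M_Q·4.833/EI, so M_Q = 1446/4.833 = 299.1 kN·m (hogging).

M_Q = 299.1 kN·m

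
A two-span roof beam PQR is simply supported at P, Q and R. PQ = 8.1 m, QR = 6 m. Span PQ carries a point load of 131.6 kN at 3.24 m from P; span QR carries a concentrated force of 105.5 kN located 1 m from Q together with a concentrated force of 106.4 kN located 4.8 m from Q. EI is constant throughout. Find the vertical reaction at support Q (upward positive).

R_Q = 209.2 kN

Take M_Q as the redundant. Released structure: two simple spans PQ and QR with a hinge at Q.
End slopes at the hinge Q, treating each span as simply supported:
  span PQ: point load 131.6 at a = 3.24: Pab(L + a)/(6LEI) = 483.5/EI
  span QR: point load 105.5 at a = 1: Pab(L + b)/(6LEI) = 161.2/EI
  span QR: point load 106.4 at a = 4.8: Pab(L + b)/(6LEI) = 122.6/EI
  relative rotation θ_0 = (483.5 + 283.8)/EI = 767.3/EI
A unit hogging moment at Q produces rotation L₁/(3EI) + L₂/(3EI) = 4.7/EI.
Slope continuity at Q: θ_0 = M_Q·4.7/EI, so M_Q = 767.3/4.7 = 163.2 kN·m (hogging).
Span PQ, ΣM about P with M_Q applied at Q: R_Q^{PQ}·8.1 = 426.4 + 163.2, so R_Q^{PQ} = 72.79 kN and R_P = 131.6 − 72.79 = 58.81 kN.
Span QR, ΣM about R: R_Q^{QR}·6 = 655.2 + 163.2, so R_Q^{QR} = 136.4 kN and R_R = 211.9 − 136.4 = 75.5 kN.
R_Q = 72.79 + 136.4 = 209.2 kN.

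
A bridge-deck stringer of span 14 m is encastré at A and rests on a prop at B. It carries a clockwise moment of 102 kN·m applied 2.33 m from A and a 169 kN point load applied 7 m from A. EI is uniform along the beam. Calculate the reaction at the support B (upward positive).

R_B = 56.15 kN

Take the reaction at B as the redundant and release it; the primary structure is a cantilever fixed at A.
Deflection at B on the released cantilever, summing each load's contribution:
  clockwise couple 102 at a = 2.33: M₀a(2L − a)/(2EI) = 3050/EI
  point load 169 at a = 7: Pa²(3L − a)/(6EI) = 48306/EI
  δ_0 = 51356/EI
Tip deflection under a unit load at B: L³/(3EI) = 914.7/EI.
The prop prevents deflection at B: R_B = δ_0/δ_{BB} = 51356/914.7 = 56.15 kN.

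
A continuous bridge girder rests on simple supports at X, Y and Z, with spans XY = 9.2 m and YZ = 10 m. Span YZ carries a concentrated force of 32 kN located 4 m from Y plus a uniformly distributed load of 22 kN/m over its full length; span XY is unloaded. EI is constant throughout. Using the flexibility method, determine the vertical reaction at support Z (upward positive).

Take M_Y as the redundant. Released structure: two simple spans XY and YZ with a hinge at Y.
End slopes at the hinge Y, treating each span as simply supported:
  span YZ: point load 32 at a = 4: Pab(L + b)/(6LEI) = 204.8/EI
  span YZ: UDL 22: wL³/(24EI) = 916.7/EI
  relative rotation θ_0 = (0 + 1121)/EI = 1121/EI
A unit hogging moment at Y produces rotation L₁/(3EI) + L₂/(3EI) = 6.4/EI.
Slope continuity at Y: θ_0 = M_Y·6.4/EI, so M_Y = 1121/6.4 = 175.2 kN·m (hogging).
Span YZ, ΣM about Z: R_Y^{YZ}·10 = 1292 + 175.2, so R_Y^{YZ} = 146.7 kN and R_Z = 252 − 146.7 = 105.3 kN.

R_Z = 105.3 kN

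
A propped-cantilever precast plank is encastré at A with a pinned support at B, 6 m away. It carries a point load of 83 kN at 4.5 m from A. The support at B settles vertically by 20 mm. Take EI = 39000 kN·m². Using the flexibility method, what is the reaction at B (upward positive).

Choose R_B as the redundant. The primary structure is the cantilever fixed at A.
Free-end deflection of the primary structure under the applied loading (downward +):
  point load 83 at a = 4.5: Pa²(3L − a)/(6EI) = 3782/EI
Tip deflection under a unit load at B: L³/(3EI) = 72/EI.
With EI = 39000 kN·m²: δ_0 = 0.096966 m and δ_{BB} = 0.001846 m/kN.
Compatibility — the beam at B must follow the support down by 0.02 m: δ_0 − R_B·δ_{BB} = 0.02, so R_B = (0.096966 − 0.02)/0.001846 = 41.69 kN.

R_B = 41.69 kN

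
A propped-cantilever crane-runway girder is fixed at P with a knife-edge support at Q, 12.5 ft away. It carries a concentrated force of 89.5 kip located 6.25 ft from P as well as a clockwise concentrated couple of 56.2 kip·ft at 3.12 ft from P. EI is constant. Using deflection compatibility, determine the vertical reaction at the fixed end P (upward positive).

Choose R_Q as the redundant. The primary structure is the cantilever fixed at P.
Primary-structure tip deflection at Q by superposition:
  point load 89.5 at a = 6.25: Pa²(3L − a)/(6EI) = 18209/EI
  clockwise couple 56.2 at a = 3.12: M₀a(2L − a)/(2EI) = 1918/EI
  δ_0 = 20127/EI
Tip deflection under a unit load at Q: L³/(3EI) = 651/EI.
Compatibility at Q: δ_0 − R_Q·δ_{QQ} = 0, so R_Q = 20127/651 = 30.92 kip.
Vertical equilibrium: R_P = ΣP − R_Q = 89.5 − 30.92 = 58.58 kip.

R_P = 58.58 kip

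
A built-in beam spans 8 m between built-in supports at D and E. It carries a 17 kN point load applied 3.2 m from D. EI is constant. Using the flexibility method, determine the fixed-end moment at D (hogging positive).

Release both end moments; the primary structure is a simply-supported span DE with redundants M_D and M_E.
Simple-span end rotations at D and E under the given loads:
  at D: point load 17 at a = 3.2: Pab(L + b)/(6LEI) = 69.63/EI
  at E: point load 17 at a = 3.2: Pab(L + a)/(6LEI) = 60.93/EI
  θ_D0 = 69.63/EI,  θ_E0 = 60.93/EI
Flexibility coefficients: a unit moment at one end gives L/(3EI) there and L/(6EI) at the far end, so f₁₁ = f₂₂ = 2.667/EI and f₁₂ = f₂₁ = 1.333/EI.
Compatibility — zero rotation at each built-in end:
  2.667 M_D + 1.333 M_E = 69.63
  1.333 M_D + 2.667 M_E = 60.93
Solving the pair gives M_D = 19.58 kN·m and M_E = 13.06 kN·m (hogging).

M_D = 19.58 kN·m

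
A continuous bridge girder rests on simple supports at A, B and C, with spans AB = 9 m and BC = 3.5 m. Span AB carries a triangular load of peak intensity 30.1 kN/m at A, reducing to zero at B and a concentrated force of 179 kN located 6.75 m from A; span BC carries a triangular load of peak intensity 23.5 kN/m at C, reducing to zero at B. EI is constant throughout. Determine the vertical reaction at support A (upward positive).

R_A = 102 kN

Take M_B as the redundant. Released structure: two simple spans AB and BC with a hinge at B.
Rotations at B on the released spans (each span's end-slope, ×1/EI):
  span AB: triangular load, peak 30.1: 7w₀L³/(360EI) = 426.7/EI
  span AB: point load 179 at a = 6.75: Pab(L + a)/(6LEI) = 792.9/EI
  span BC: triangular load, peak 23.5: 7w₀L³/(360EI) = 19.59/EI
  relative rotation θ_0 = (1220 + 19.59)/EI = 1239/EI
A unit hogging moment at B produces rotation L₁/(3EI) + L₂/(3EI) = 4.167/EI.
Slope continuity at B: θ_0 = M_B·4.167/EI, so M_B = 1239/4.167 = 297.4 kN·m (hogging).
Span AB, ΣM about A with M_B applied at B: R_B^{AB}·9 = 1615 + 297.4, so R_B^{AB} = 212.4 kN and R_A = 314.4 − 212.4 = 102 kN.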